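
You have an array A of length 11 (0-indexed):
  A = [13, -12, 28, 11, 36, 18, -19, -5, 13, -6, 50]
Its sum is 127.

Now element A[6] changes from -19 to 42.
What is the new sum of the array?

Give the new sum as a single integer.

Old value at index 6: -19
New value at index 6: 42
Delta = 42 - -19 = 61
New sum = old_sum + delta = 127 + (61) = 188

Answer: 188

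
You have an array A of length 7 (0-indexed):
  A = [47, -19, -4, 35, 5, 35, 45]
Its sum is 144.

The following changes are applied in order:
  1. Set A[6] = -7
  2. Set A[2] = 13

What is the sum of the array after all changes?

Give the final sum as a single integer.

Answer: 109

Derivation:
Initial sum: 144
Change 1: A[6] 45 -> -7, delta = -52, sum = 92
Change 2: A[2] -4 -> 13, delta = 17, sum = 109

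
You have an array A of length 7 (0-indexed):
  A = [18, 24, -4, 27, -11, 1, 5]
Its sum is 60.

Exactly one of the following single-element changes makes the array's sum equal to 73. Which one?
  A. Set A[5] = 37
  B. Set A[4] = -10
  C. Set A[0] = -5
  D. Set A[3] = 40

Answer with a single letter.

Answer: D

Derivation:
Option A: A[5] 1->37, delta=36, new_sum=60+(36)=96
Option B: A[4] -11->-10, delta=1, new_sum=60+(1)=61
Option C: A[0] 18->-5, delta=-23, new_sum=60+(-23)=37
Option D: A[3] 27->40, delta=13, new_sum=60+(13)=73 <-- matches target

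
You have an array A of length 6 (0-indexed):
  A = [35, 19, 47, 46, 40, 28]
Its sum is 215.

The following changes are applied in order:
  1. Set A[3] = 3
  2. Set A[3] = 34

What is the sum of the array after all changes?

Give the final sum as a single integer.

Initial sum: 215
Change 1: A[3] 46 -> 3, delta = -43, sum = 172
Change 2: A[3] 3 -> 34, delta = 31, sum = 203

Answer: 203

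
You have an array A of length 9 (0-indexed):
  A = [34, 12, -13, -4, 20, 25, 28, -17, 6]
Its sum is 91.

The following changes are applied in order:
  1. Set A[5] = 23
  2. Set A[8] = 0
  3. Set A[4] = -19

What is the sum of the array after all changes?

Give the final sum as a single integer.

Answer: 44

Derivation:
Initial sum: 91
Change 1: A[5] 25 -> 23, delta = -2, sum = 89
Change 2: A[8] 6 -> 0, delta = -6, sum = 83
Change 3: A[4] 20 -> -19, delta = -39, sum = 44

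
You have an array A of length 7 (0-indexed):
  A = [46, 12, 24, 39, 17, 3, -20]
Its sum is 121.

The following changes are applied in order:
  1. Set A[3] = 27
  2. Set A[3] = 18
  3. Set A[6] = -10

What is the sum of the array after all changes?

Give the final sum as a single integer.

Answer: 110

Derivation:
Initial sum: 121
Change 1: A[3] 39 -> 27, delta = -12, sum = 109
Change 2: A[3] 27 -> 18, delta = -9, sum = 100
Change 3: A[6] -20 -> -10, delta = 10, sum = 110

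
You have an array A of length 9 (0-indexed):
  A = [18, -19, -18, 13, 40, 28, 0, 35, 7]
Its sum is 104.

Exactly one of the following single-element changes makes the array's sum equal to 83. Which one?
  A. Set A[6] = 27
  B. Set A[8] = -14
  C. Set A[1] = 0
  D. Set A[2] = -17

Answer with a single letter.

Answer: B

Derivation:
Option A: A[6] 0->27, delta=27, new_sum=104+(27)=131
Option B: A[8] 7->-14, delta=-21, new_sum=104+(-21)=83 <-- matches target
Option C: A[1] -19->0, delta=19, new_sum=104+(19)=123
Option D: A[2] -18->-17, delta=1, new_sum=104+(1)=105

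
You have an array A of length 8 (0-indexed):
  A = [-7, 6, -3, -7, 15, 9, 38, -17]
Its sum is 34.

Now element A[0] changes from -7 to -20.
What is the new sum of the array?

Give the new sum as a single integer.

Answer: 21

Derivation:
Old value at index 0: -7
New value at index 0: -20
Delta = -20 - -7 = -13
New sum = old_sum + delta = 34 + (-13) = 21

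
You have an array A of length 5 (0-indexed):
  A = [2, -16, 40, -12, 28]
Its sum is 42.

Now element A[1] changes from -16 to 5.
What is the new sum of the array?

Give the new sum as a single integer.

Old value at index 1: -16
New value at index 1: 5
Delta = 5 - -16 = 21
New sum = old_sum + delta = 42 + (21) = 63

Answer: 63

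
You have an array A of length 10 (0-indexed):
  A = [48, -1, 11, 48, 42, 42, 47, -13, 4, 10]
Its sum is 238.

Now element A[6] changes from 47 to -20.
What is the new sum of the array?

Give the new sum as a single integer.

Old value at index 6: 47
New value at index 6: -20
Delta = -20 - 47 = -67
New sum = old_sum + delta = 238 + (-67) = 171

Answer: 171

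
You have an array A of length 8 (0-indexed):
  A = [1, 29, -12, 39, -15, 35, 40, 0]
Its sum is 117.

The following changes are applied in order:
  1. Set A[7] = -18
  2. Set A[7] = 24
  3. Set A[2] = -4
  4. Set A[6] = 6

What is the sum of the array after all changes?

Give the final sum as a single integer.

Answer: 115

Derivation:
Initial sum: 117
Change 1: A[7] 0 -> -18, delta = -18, sum = 99
Change 2: A[7] -18 -> 24, delta = 42, sum = 141
Change 3: A[2] -12 -> -4, delta = 8, sum = 149
Change 4: A[6] 40 -> 6, delta = -34, sum = 115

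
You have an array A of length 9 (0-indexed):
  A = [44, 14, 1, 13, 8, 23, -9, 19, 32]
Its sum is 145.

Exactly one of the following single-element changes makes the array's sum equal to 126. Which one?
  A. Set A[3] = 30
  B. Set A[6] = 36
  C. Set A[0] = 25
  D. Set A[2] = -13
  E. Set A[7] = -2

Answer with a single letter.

Option A: A[3] 13->30, delta=17, new_sum=145+(17)=162
Option B: A[6] -9->36, delta=45, new_sum=145+(45)=190
Option C: A[0] 44->25, delta=-19, new_sum=145+(-19)=126 <-- matches target
Option D: A[2] 1->-13, delta=-14, new_sum=145+(-14)=131
Option E: A[7] 19->-2, delta=-21, new_sum=145+(-21)=124

Answer: C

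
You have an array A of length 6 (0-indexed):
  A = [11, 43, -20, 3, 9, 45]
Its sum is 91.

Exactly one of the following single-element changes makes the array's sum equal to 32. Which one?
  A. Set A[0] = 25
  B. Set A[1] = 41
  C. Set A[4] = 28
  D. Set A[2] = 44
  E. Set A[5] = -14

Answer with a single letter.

Answer: E

Derivation:
Option A: A[0] 11->25, delta=14, new_sum=91+(14)=105
Option B: A[1] 43->41, delta=-2, new_sum=91+(-2)=89
Option C: A[4] 9->28, delta=19, new_sum=91+(19)=110
Option D: A[2] -20->44, delta=64, new_sum=91+(64)=155
Option E: A[5] 45->-14, delta=-59, new_sum=91+(-59)=32 <-- matches target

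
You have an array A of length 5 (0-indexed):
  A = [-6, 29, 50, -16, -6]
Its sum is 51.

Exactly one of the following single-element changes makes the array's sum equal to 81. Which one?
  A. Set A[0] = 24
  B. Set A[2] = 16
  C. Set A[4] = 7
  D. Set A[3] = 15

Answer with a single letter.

Answer: A

Derivation:
Option A: A[0] -6->24, delta=30, new_sum=51+(30)=81 <-- matches target
Option B: A[2] 50->16, delta=-34, new_sum=51+(-34)=17
Option C: A[4] -6->7, delta=13, new_sum=51+(13)=64
Option D: A[3] -16->15, delta=31, new_sum=51+(31)=82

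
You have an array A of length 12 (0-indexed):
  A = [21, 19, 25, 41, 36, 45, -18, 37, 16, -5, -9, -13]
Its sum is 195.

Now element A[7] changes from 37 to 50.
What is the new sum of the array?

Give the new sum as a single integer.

Old value at index 7: 37
New value at index 7: 50
Delta = 50 - 37 = 13
New sum = old_sum + delta = 195 + (13) = 208

Answer: 208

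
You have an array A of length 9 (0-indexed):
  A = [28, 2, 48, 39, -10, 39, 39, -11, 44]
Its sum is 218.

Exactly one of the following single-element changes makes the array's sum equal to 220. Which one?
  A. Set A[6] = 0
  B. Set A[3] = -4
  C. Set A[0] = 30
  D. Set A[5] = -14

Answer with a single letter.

Option A: A[6] 39->0, delta=-39, new_sum=218+(-39)=179
Option B: A[3] 39->-4, delta=-43, new_sum=218+(-43)=175
Option C: A[0] 28->30, delta=2, new_sum=218+(2)=220 <-- matches target
Option D: A[5] 39->-14, delta=-53, new_sum=218+(-53)=165

Answer: C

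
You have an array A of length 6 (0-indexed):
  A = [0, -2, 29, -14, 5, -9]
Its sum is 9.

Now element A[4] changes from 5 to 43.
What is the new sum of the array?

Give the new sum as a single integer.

Old value at index 4: 5
New value at index 4: 43
Delta = 43 - 5 = 38
New sum = old_sum + delta = 9 + (38) = 47

Answer: 47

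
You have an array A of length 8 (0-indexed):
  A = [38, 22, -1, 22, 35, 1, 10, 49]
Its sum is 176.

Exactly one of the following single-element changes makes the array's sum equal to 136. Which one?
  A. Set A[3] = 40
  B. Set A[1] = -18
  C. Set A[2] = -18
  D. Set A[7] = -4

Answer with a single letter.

Option A: A[3] 22->40, delta=18, new_sum=176+(18)=194
Option B: A[1] 22->-18, delta=-40, new_sum=176+(-40)=136 <-- matches target
Option C: A[2] -1->-18, delta=-17, new_sum=176+(-17)=159
Option D: A[7] 49->-4, delta=-53, new_sum=176+(-53)=123

Answer: B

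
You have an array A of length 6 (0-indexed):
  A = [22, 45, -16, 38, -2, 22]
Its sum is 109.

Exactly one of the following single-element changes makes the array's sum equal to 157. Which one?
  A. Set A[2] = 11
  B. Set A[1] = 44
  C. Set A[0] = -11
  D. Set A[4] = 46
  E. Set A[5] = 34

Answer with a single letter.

Answer: D

Derivation:
Option A: A[2] -16->11, delta=27, new_sum=109+(27)=136
Option B: A[1] 45->44, delta=-1, new_sum=109+(-1)=108
Option C: A[0] 22->-11, delta=-33, new_sum=109+(-33)=76
Option D: A[4] -2->46, delta=48, new_sum=109+(48)=157 <-- matches target
Option E: A[5] 22->34, delta=12, new_sum=109+(12)=121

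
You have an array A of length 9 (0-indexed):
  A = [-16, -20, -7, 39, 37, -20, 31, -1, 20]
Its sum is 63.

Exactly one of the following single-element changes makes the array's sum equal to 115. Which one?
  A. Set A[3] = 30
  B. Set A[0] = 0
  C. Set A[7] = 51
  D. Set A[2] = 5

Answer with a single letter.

Option A: A[3] 39->30, delta=-9, new_sum=63+(-9)=54
Option B: A[0] -16->0, delta=16, new_sum=63+(16)=79
Option C: A[7] -1->51, delta=52, new_sum=63+(52)=115 <-- matches target
Option D: A[2] -7->5, delta=12, new_sum=63+(12)=75

Answer: C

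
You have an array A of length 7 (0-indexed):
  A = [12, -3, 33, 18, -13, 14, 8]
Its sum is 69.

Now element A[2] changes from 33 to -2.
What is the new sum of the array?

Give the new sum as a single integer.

Old value at index 2: 33
New value at index 2: -2
Delta = -2 - 33 = -35
New sum = old_sum + delta = 69 + (-35) = 34

Answer: 34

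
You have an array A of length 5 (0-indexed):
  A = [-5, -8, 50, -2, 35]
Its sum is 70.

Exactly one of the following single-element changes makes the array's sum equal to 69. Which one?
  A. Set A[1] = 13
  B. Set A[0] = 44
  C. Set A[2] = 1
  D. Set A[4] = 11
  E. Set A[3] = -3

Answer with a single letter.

Answer: E

Derivation:
Option A: A[1] -8->13, delta=21, new_sum=70+(21)=91
Option B: A[0] -5->44, delta=49, new_sum=70+(49)=119
Option C: A[2] 50->1, delta=-49, new_sum=70+(-49)=21
Option D: A[4] 35->11, delta=-24, new_sum=70+(-24)=46
Option E: A[3] -2->-3, delta=-1, new_sum=70+(-1)=69 <-- matches target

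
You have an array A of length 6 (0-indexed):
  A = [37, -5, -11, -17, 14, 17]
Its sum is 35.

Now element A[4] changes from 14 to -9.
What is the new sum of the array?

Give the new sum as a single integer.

Old value at index 4: 14
New value at index 4: -9
Delta = -9 - 14 = -23
New sum = old_sum + delta = 35 + (-23) = 12

Answer: 12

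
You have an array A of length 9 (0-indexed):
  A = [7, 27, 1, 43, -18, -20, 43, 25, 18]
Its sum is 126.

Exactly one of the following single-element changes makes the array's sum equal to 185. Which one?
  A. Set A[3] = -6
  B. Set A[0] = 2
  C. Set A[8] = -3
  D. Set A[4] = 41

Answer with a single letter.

Answer: D

Derivation:
Option A: A[3] 43->-6, delta=-49, new_sum=126+(-49)=77
Option B: A[0] 7->2, delta=-5, new_sum=126+(-5)=121
Option C: A[8] 18->-3, delta=-21, new_sum=126+(-21)=105
Option D: A[4] -18->41, delta=59, new_sum=126+(59)=185 <-- matches target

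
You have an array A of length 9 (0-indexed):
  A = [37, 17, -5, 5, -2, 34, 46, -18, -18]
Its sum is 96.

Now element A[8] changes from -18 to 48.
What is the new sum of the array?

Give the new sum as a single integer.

Answer: 162

Derivation:
Old value at index 8: -18
New value at index 8: 48
Delta = 48 - -18 = 66
New sum = old_sum + delta = 96 + (66) = 162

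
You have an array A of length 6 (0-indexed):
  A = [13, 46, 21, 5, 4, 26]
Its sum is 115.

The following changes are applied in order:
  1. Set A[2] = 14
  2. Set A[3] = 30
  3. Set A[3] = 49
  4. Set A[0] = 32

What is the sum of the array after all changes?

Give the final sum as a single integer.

Initial sum: 115
Change 1: A[2] 21 -> 14, delta = -7, sum = 108
Change 2: A[3] 5 -> 30, delta = 25, sum = 133
Change 3: A[3] 30 -> 49, delta = 19, sum = 152
Change 4: A[0] 13 -> 32, delta = 19, sum = 171

Answer: 171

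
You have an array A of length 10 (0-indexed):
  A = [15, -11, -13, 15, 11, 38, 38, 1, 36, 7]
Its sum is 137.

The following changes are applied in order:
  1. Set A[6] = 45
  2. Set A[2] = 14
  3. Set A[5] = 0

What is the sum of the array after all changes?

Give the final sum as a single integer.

Initial sum: 137
Change 1: A[6] 38 -> 45, delta = 7, sum = 144
Change 2: A[2] -13 -> 14, delta = 27, sum = 171
Change 3: A[5] 38 -> 0, delta = -38, sum = 133

Answer: 133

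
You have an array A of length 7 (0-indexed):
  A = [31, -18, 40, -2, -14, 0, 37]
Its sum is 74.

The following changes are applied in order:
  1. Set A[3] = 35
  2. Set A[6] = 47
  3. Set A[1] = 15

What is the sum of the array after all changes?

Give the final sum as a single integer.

Answer: 154

Derivation:
Initial sum: 74
Change 1: A[3] -2 -> 35, delta = 37, sum = 111
Change 2: A[6] 37 -> 47, delta = 10, sum = 121
Change 3: A[1] -18 -> 15, delta = 33, sum = 154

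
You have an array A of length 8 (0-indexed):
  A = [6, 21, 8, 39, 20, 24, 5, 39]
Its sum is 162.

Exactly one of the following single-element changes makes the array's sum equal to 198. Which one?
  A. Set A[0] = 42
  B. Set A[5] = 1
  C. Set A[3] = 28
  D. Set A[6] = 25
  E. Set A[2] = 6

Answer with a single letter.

Option A: A[0] 6->42, delta=36, new_sum=162+(36)=198 <-- matches target
Option B: A[5] 24->1, delta=-23, new_sum=162+(-23)=139
Option C: A[3] 39->28, delta=-11, new_sum=162+(-11)=151
Option D: A[6] 5->25, delta=20, new_sum=162+(20)=182
Option E: A[2] 8->6, delta=-2, new_sum=162+(-2)=160

Answer: A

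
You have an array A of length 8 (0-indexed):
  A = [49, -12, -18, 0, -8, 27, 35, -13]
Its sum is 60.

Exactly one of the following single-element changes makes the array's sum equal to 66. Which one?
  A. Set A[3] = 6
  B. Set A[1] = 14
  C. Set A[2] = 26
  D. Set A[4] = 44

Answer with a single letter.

Option A: A[3] 0->6, delta=6, new_sum=60+(6)=66 <-- matches target
Option B: A[1] -12->14, delta=26, new_sum=60+(26)=86
Option C: A[2] -18->26, delta=44, new_sum=60+(44)=104
Option D: A[4] -8->44, delta=52, new_sum=60+(52)=112

Answer: A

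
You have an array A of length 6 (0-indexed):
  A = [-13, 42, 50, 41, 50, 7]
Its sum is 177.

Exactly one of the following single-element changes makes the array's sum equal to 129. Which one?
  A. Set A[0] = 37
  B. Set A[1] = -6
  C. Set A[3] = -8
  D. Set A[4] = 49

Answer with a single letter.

Option A: A[0] -13->37, delta=50, new_sum=177+(50)=227
Option B: A[1] 42->-6, delta=-48, new_sum=177+(-48)=129 <-- matches target
Option C: A[3] 41->-8, delta=-49, new_sum=177+(-49)=128
Option D: A[4] 50->49, delta=-1, new_sum=177+(-1)=176

Answer: B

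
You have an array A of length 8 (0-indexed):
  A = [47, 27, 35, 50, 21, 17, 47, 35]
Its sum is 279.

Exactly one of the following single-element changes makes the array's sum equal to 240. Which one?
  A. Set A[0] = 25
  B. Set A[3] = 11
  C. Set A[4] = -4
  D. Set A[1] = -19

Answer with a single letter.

Option A: A[0] 47->25, delta=-22, new_sum=279+(-22)=257
Option B: A[3] 50->11, delta=-39, new_sum=279+(-39)=240 <-- matches target
Option C: A[4] 21->-4, delta=-25, new_sum=279+(-25)=254
Option D: A[1] 27->-19, delta=-46, new_sum=279+(-46)=233

Answer: B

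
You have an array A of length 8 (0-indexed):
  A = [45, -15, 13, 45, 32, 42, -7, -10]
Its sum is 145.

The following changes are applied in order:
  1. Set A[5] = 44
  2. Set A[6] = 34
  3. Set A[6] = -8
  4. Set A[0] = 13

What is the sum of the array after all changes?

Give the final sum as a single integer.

Answer: 114

Derivation:
Initial sum: 145
Change 1: A[5] 42 -> 44, delta = 2, sum = 147
Change 2: A[6] -7 -> 34, delta = 41, sum = 188
Change 3: A[6] 34 -> -8, delta = -42, sum = 146
Change 4: A[0] 45 -> 13, delta = -32, sum = 114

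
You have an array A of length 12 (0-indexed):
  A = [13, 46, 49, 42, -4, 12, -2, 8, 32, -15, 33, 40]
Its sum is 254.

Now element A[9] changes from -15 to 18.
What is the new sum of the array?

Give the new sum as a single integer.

Old value at index 9: -15
New value at index 9: 18
Delta = 18 - -15 = 33
New sum = old_sum + delta = 254 + (33) = 287

Answer: 287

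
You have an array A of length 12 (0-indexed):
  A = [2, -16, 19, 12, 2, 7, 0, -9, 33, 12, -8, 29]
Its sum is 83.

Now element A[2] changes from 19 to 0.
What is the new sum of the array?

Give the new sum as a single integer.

Answer: 64

Derivation:
Old value at index 2: 19
New value at index 2: 0
Delta = 0 - 19 = -19
New sum = old_sum + delta = 83 + (-19) = 64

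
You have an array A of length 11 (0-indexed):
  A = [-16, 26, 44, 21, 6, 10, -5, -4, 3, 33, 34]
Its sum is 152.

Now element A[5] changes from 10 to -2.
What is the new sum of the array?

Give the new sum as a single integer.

Old value at index 5: 10
New value at index 5: -2
Delta = -2 - 10 = -12
New sum = old_sum + delta = 152 + (-12) = 140

Answer: 140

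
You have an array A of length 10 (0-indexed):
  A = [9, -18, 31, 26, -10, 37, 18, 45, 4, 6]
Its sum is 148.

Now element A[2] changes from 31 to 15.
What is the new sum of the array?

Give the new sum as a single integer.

Old value at index 2: 31
New value at index 2: 15
Delta = 15 - 31 = -16
New sum = old_sum + delta = 148 + (-16) = 132

Answer: 132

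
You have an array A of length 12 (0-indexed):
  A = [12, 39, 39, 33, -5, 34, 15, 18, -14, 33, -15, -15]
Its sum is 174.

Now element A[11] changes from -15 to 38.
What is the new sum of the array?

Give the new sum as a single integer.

Old value at index 11: -15
New value at index 11: 38
Delta = 38 - -15 = 53
New sum = old_sum + delta = 174 + (53) = 227

Answer: 227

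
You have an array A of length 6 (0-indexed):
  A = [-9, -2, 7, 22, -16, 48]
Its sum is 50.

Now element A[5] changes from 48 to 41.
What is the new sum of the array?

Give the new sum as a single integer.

Old value at index 5: 48
New value at index 5: 41
Delta = 41 - 48 = -7
New sum = old_sum + delta = 50 + (-7) = 43

Answer: 43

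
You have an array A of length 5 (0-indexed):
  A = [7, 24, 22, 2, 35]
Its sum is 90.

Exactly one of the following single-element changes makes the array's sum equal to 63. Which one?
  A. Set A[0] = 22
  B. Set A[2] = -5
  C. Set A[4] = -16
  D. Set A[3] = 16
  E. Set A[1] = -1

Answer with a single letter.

Answer: B

Derivation:
Option A: A[0] 7->22, delta=15, new_sum=90+(15)=105
Option B: A[2] 22->-5, delta=-27, new_sum=90+(-27)=63 <-- matches target
Option C: A[4] 35->-16, delta=-51, new_sum=90+(-51)=39
Option D: A[3] 2->16, delta=14, new_sum=90+(14)=104
Option E: A[1] 24->-1, delta=-25, new_sum=90+(-25)=65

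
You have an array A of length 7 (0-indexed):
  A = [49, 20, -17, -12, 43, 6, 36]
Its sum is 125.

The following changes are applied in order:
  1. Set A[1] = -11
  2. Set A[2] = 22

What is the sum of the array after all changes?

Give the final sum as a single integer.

Answer: 133

Derivation:
Initial sum: 125
Change 1: A[1] 20 -> -11, delta = -31, sum = 94
Change 2: A[2] -17 -> 22, delta = 39, sum = 133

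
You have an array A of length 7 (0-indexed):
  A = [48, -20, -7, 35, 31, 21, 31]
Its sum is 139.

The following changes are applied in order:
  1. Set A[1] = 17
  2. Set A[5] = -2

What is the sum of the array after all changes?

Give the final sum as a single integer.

Initial sum: 139
Change 1: A[1] -20 -> 17, delta = 37, sum = 176
Change 2: A[5] 21 -> -2, delta = -23, sum = 153

Answer: 153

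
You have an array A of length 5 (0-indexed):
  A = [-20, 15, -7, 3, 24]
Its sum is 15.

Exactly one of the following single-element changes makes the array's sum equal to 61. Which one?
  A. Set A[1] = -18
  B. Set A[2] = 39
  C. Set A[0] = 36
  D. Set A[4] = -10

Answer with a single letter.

Option A: A[1] 15->-18, delta=-33, new_sum=15+(-33)=-18
Option B: A[2] -7->39, delta=46, new_sum=15+(46)=61 <-- matches target
Option C: A[0] -20->36, delta=56, new_sum=15+(56)=71
Option D: A[4] 24->-10, delta=-34, new_sum=15+(-34)=-19

Answer: B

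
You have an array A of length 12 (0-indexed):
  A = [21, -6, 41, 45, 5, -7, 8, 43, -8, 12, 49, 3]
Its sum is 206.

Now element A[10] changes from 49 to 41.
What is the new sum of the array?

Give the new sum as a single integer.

Answer: 198

Derivation:
Old value at index 10: 49
New value at index 10: 41
Delta = 41 - 49 = -8
New sum = old_sum + delta = 206 + (-8) = 198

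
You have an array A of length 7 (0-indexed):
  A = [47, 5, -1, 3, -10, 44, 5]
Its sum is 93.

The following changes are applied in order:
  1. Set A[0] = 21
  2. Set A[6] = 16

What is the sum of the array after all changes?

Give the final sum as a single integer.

Initial sum: 93
Change 1: A[0] 47 -> 21, delta = -26, sum = 67
Change 2: A[6] 5 -> 16, delta = 11, sum = 78

Answer: 78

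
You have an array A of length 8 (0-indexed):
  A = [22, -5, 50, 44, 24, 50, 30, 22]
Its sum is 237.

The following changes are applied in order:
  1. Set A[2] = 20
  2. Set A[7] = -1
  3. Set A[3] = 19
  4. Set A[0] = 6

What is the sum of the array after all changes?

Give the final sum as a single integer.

Answer: 143

Derivation:
Initial sum: 237
Change 1: A[2] 50 -> 20, delta = -30, sum = 207
Change 2: A[7] 22 -> -1, delta = -23, sum = 184
Change 3: A[3] 44 -> 19, delta = -25, sum = 159
Change 4: A[0] 22 -> 6, delta = -16, sum = 143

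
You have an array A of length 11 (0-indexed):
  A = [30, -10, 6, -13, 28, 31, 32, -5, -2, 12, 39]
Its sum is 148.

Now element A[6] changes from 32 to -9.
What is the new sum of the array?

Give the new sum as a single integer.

Answer: 107

Derivation:
Old value at index 6: 32
New value at index 6: -9
Delta = -9 - 32 = -41
New sum = old_sum + delta = 148 + (-41) = 107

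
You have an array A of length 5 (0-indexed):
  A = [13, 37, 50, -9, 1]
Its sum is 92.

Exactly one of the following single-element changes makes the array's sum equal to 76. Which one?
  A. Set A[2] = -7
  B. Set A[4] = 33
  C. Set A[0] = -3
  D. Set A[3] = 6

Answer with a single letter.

Answer: C

Derivation:
Option A: A[2] 50->-7, delta=-57, new_sum=92+(-57)=35
Option B: A[4] 1->33, delta=32, new_sum=92+(32)=124
Option C: A[0] 13->-3, delta=-16, new_sum=92+(-16)=76 <-- matches target
Option D: A[3] -9->6, delta=15, new_sum=92+(15)=107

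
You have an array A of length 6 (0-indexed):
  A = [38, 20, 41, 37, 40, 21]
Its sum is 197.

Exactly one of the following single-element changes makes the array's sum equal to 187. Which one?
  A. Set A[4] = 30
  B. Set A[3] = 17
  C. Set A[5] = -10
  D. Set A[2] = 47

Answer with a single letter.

Option A: A[4] 40->30, delta=-10, new_sum=197+(-10)=187 <-- matches target
Option B: A[3] 37->17, delta=-20, new_sum=197+(-20)=177
Option C: A[5] 21->-10, delta=-31, new_sum=197+(-31)=166
Option D: A[2] 41->47, delta=6, new_sum=197+(6)=203

Answer: A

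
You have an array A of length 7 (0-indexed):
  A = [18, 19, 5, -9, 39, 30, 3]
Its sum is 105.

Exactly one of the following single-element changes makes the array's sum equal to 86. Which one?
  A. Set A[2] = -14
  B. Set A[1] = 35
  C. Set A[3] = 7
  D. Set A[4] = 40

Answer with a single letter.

Option A: A[2] 5->-14, delta=-19, new_sum=105+(-19)=86 <-- matches target
Option B: A[1] 19->35, delta=16, new_sum=105+(16)=121
Option C: A[3] -9->7, delta=16, new_sum=105+(16)=121
Option D: A[4] 39->40, delta=1, new_sum=105+(1)=106

Answer: A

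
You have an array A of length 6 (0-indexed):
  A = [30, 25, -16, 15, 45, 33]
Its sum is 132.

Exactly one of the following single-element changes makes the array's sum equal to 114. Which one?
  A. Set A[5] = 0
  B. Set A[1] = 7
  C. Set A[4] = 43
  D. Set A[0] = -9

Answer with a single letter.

Option A: A[5] 33->0, delta=-33, new_sum=132+(-33)=99
Option B: A[1] 25->7, delta=-18, new_sum=132+(-18)=114 <-- matches target
Option C: A[4] 45->43, delta=-2, new_sum=132+(-2)=130
Option D: A[0] 30->-9, delta=-39, new_sum=132+(-39)=93

Answer: B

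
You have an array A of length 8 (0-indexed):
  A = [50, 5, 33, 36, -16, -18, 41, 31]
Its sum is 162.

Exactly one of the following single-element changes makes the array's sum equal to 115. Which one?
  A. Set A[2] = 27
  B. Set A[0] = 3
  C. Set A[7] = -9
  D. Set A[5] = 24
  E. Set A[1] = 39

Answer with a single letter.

Option A: A[2] 33->27, delta=-6, new_sum=162+(-6)=156
Option B: A[0] 50->3, delta=-47, new_sum=162+(-47)=115 <-- matches target
Option C: A[7] 31->-9, delta=-40, new_sum=162+(-40)=122
Option D: A[5] -18->24, delta=42, new_sum=162+(42)=204
Option E: A[1] 5->39, delta=34, new_sum=162+(34)=196

Answer: B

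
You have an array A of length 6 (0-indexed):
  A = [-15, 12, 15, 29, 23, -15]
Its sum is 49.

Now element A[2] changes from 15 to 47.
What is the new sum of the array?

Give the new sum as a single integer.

Answer: 81

Derivation:
Old value at index 2: 15
New value at index 2: 47
Delta = 47 - 15 = 32
New sum = old_sum + delta = 49 + (32) = 81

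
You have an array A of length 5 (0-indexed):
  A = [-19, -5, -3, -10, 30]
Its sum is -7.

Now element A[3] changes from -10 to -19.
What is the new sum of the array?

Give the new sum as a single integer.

Answer: -16

Derivation:
Old value at index 3: -10
New value at index 3: -19
Delta = -19 - -10 = -9
New sum = old_sum + delta = -7 + (-9) = -16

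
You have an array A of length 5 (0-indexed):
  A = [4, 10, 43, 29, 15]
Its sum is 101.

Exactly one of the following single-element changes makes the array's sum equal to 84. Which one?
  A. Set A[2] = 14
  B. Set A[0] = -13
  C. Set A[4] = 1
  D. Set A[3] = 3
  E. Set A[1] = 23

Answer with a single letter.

Option A: A[2] 43->14, delta=-29, new_sum=101+(-29)=72
Option B: A[0] 4->-13, delta=-17, new_sum=101+(-17)=84 <-- matches target
Option C: A[4] 15->1, delta=-14, new_sum=101+(-14)=87
Option D: A[3] 29->3, delta=-26, new_sum=101+(-26)=75
Option E: A[1] 10->23, delta=13, new_sum=101+(13)=114

Answer: B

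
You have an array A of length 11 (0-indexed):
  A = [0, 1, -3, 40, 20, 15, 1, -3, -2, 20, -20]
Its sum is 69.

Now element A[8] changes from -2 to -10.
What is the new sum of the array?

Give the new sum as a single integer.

Answer: 61

Derivation:
Old value at index 8: -2
New value at index 8: -10
Delta = -10 - -2 = -8
New sum = old_sum + delta = 69 + (-8) = 61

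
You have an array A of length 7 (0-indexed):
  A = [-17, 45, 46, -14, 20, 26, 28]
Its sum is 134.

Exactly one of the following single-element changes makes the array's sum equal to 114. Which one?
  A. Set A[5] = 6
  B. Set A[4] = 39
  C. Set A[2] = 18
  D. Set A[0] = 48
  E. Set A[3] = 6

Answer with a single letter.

Option A: A[5] 26->6, delta=-20, new_sum=134+(-20)=114 <-- matches target
Option B: A[4] 20->39, delta=19, new_sum=134+(19)=153
Option C: A[2] 46->18, delta=-28, new_sum=134+(-28)=106
Option D: A[0] -17->48, delta=65, new_sum=134+(65)=199
Option E: A[3] -14->6, delta=20, new_sum=134+(20)=154

Answer: A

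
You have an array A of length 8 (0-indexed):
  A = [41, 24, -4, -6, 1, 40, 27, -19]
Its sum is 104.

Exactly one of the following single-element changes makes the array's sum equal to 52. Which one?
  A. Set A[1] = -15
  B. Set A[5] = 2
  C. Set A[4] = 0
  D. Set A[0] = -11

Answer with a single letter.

Option A: A[1] 24->-15, delta=-39, new_sum=104+(-39)=65
Option B: A[5] 40->2, delta=-38, new_sum=104+(-38)=66
Option C: A[4] 1->0, delta=-1, new_sum=104+(-1)=103
Option D: A[0] 41->-11, delta=-52, new_sum=104+(-52)=52 <-- matches target

Answer: D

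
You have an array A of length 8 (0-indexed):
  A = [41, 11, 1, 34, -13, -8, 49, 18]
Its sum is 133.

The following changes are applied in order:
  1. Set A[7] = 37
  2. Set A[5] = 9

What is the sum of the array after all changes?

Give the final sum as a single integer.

Initial sum: 133
Change 1: A[7] 18 -> 37, delta = 19, sum = 152
Change 2: A[5] -8 -> 9, delta = 17, sum = 169

Answer: 169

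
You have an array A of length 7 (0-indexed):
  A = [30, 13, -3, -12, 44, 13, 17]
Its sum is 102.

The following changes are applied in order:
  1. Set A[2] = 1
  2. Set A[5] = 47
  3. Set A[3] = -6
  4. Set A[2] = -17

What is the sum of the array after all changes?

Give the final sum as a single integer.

Initial sum: 102
Change 1: A[2] -3 -> 1, delta = 4, sum = 106
Change 2: A[5] 13 -> 47, delta = 34, sum = 140
Change 3: A[3] -12 -> -6, delta = 6, sum = 146
Change 4: A[2] 1 -> -17, delta = -18, sum = 128

Answer: 128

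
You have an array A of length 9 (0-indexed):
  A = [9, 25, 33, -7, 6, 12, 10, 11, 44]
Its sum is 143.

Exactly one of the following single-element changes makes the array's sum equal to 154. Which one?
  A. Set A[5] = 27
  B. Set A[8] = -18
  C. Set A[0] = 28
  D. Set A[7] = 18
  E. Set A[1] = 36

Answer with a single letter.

Option A: A[5] 12->27, delta=15, new_sum=143+(15)=158
Option B: A[8] 44->-18, delta=-62, new_sum=143+(-62)=81
Option C: A[0] 9->28, delta=19, new_sum=143+(19)=162
Option D: A[7] 11->18, delta=7, new_sum=143+(7)=150
Option E: A[1] 25->36, delta=11, new_sum=143+(11)=154 <-- matches target

Answer: E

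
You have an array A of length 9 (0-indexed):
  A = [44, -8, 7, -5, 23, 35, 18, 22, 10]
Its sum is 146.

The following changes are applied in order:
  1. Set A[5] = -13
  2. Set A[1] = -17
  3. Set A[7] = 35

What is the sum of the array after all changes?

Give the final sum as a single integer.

Initial sum: 146
Change 1: A[5] 35 -> -13, delta = -48, sum = 98
Change 2: A[1] -8 -> -17, delta = -9, sum = 89
Change 3: A[7] 22 -> 35, delta = 13, sum = 102

Answer: 102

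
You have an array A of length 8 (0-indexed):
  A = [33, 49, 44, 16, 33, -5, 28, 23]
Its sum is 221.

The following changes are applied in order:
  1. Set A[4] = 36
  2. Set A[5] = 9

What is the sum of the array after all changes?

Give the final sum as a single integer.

Answer: 238

Derivation:
Initial sum: 221
Change 1: A[4] 33 -> 36, delta = 3, sum = 224
Change 2: A[5] -5 -> 9, delta = 14, sum = 238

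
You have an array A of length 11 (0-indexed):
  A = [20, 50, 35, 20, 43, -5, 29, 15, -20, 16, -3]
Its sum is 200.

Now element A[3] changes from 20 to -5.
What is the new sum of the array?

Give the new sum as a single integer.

Old value at index 3: 20
New value at index 3: -5
Delta = -5 - 20 = -25
New sum = old_sum + delta = 200 + (-25) = 175

Answer: 175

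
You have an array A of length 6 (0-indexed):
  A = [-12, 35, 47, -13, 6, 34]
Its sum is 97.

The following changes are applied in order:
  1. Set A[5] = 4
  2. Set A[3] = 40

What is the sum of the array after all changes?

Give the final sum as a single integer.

Initial sum: 97
Change 1: A[5] 34 -> 4, delta = -30, sum = 67
Change 2: A[3] -13 -> 40, delta = 53, sum = 120

Answer: 120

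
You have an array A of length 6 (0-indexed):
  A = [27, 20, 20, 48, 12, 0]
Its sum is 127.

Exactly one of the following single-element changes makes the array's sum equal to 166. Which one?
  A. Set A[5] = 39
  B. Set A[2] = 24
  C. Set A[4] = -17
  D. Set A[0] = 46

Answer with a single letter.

Answer: A

Derivation:
Option A: A[5] 0->39, delta=39, new_sum=127+(39)=166 <-- matches target
Option B: A[2] 20->24, delta=4, new_sum=127+(4)=131
Option C: A[4] 12->-17, delta=-29, new_sum=127+(-29)=98
Option D: A[0] 27->46, delta=19, new_sum=127+(19)=146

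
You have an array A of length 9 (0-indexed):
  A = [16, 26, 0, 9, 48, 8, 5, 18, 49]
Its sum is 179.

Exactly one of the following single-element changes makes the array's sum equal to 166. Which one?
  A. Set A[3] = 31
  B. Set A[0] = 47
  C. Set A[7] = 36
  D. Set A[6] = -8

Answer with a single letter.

Option A: A[3] 9->31, delta=22, new_sum=179+(22)=201
Option B: A[0] 16->47, delta=31, new_sum=179+(31)=210
Option C: A[7] 18->36, delta=18, new_sum=179+(18)=197
Option D: A[6] 5->-8, delta=-13, new_sum=179+(-13)=166 <-- matches target

Answer: D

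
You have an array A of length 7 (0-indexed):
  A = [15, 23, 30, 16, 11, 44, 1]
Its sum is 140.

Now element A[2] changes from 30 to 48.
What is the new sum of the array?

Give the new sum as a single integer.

Old value at index 2: 30
New value at index 2: 48
Delta = 48 - 30 = 18
New sum = old_sum + delta = 140 + (18) = 158

Answer: 158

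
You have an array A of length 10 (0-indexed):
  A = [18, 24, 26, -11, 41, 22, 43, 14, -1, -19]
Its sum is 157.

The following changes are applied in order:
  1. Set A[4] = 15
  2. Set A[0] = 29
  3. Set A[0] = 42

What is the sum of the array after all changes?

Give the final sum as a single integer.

Initial sum: 157
Change 1: A[4] 41 -> 15, delta = -26, sum = 131
Change 2: A[0] 18 -> 29, delta = 11, sum = 142
Change 3: A[0] 29 -> 42, delta = 13, sum = 155

Answer: 155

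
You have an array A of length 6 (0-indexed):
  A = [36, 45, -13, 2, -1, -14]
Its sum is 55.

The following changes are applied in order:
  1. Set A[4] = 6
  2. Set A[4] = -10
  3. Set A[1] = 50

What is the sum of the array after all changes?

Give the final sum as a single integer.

Initial sum: 55
Change 1: A[4] -1 -> 6, delta = 7, sum = 62
Change 2: A[4] 6 -> -10, delta = -16, sum = 46
Change 3: A[1] 45 -> 50, delta = 5, sum = 51

Answer: 51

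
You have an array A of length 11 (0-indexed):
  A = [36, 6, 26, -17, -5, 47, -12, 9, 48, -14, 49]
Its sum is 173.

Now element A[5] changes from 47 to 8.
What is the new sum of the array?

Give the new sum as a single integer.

Old value at index 5: 47
New value at index 5: 8
Delta = 8 - 47 = -39
New sum = old_sum + delta = 173 + (-39) = 134

Answer: 134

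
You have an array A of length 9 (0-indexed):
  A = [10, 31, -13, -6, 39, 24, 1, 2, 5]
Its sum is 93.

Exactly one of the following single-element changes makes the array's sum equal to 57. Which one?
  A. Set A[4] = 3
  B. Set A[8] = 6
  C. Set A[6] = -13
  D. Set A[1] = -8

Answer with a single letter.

Option A: A[4] 39->3, delta=-36, new_sum=93+(-36)=57 <-- matches target
Option B: A[8] 5->6, delta=1, new_sum=93+(1)=94
Option C: A[6] 1->-13, delta=-14, new_sum=93+(-14)=79
Option D: A[1] 31->-8, delta=-39, new_sum=93+(-39)=54

Answer: A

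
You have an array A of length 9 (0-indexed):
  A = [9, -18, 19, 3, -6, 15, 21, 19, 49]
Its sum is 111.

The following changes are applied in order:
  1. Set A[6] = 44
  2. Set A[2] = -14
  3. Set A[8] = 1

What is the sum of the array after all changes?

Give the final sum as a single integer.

Answer: 53

Derivation:
Initial sum: 111
Change 1: A[6] 21 -> 44, delta = 23, sum = 134
Change 2: A[2] 19 -> -14, delta = -33, sum = 101
Change 3: A[8] 49 -> 1, delta = -48, sum = 53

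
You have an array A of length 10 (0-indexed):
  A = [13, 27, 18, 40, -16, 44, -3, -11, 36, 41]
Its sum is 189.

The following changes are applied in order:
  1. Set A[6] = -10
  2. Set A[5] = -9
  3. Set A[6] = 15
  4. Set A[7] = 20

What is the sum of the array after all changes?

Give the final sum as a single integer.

Answer: 185

Derivation:
Initial sum: 189
Change 1: A[6] -3 -> -10, delta = -7, sum = 182
Change 2: A[5] 44 -> -9, delta = -53, sum = 129
Change 3: A[6] -10 -> 15, delta = 25, sum = 154
Change 4: A[7] -11 -> 20, delta = 31, sum = 185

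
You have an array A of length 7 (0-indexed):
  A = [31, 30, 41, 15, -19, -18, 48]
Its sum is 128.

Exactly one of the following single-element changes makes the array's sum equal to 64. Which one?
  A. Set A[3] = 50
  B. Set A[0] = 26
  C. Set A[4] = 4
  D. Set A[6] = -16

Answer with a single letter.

Option A: A[3] 15->50, delta=35, new_sum=128+(35)=163
Option B: A[0] 31->26, delta=-5, new_sum=128+(-5)=123
Option C: A[4] -19->4, delta=23, new_sum=128+(23)=151
Option D: A[6] 48->-16, delta=-64, new_sum=128+(-64)=64 <-- matches target

Answer: D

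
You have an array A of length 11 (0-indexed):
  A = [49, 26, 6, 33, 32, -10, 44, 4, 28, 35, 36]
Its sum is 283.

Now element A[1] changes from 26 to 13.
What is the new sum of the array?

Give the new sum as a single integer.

Answer: 270

Derivation:
Old value at index 1: 26
New value at index 1: 13
Delta = 13 - 26 = -13
New sum = old_sum + delta = 283 + (-13) = 270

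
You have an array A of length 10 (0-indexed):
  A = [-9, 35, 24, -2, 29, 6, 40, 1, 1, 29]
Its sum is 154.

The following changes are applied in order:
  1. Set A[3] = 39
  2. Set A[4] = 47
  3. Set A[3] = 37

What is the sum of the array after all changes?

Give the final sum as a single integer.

Initial sum: 154
Change 1: A[3] -2 -> 39, delta = 41, sum = 195
Change 2: A[4] 29 -> 47, delta = 18, sum = 213
Change 3: A[3] 39 -> 37, delta = -2, sum = 211

Answer: 211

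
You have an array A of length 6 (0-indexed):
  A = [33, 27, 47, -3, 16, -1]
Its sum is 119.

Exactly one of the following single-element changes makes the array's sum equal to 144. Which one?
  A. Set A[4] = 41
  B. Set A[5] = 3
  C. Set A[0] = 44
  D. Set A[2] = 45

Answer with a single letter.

Answer: A

Derivation:
Option A: A[4] 16->41, delta=25, new_sum=119+(25)=144 <-- matches target
Option B: A[5] -1->3, delta=4, new_sum=119+(4)=123
Option C: A[0] 33->44, delta=11, new_sum=119+(11)=130
Option D: A[2] 47->45, delta=-2, new_sum=119+(-2)=117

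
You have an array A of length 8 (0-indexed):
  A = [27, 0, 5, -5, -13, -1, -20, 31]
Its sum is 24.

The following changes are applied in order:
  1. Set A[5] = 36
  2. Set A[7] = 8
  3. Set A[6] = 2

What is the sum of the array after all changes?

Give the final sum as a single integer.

Answer: 60

Derivation:
Initial sum: 24
Change 1: A[5] -1 -> 36, delta = 37, sum = 61
Change 2: A[7] 31 -> 8, delta = -23, sum = 38
Change 3: A[6] -20 -> 2, delta = 22, sum = 60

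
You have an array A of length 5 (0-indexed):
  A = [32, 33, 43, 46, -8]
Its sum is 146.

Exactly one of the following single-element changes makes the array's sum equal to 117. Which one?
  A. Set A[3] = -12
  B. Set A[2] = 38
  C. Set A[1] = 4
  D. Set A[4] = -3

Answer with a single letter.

Option A: A[3] 46->-12, delta=-58, new_sum=146+(-58)=88
Option B: A[2] 43->38, delta=-5, new_sum=146+(-5)=141
Option C: A[1] 33->4, delta=-29, new_sum=146+(-29)=117 <-- matches target
Option D: A[4] -8->-3, delta=5, new_sum=146+(5)=151

Answer: C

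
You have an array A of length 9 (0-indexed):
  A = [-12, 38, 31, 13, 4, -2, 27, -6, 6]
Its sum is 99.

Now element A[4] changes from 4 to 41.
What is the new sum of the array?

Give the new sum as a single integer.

Old value at index 4: 4
New value at index 4: 41
Delta = 41 - 4 = 37
New sum = old_sum + delta = 99 + (37) = 136

Answer: 136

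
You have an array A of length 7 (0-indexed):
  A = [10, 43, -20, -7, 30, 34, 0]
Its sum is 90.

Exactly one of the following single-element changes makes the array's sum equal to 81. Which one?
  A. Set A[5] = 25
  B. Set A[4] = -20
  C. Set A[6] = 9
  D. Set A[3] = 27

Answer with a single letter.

Answer: A

Derivation:
Option A: A[5] 34->25, delta=-9, new_sum=90+(-9)=81 <-- matches target
Option B: A[4] 30->-20, delta=-50, new_sum=90+(-50)=40
Option C: A[6] 0->9, delta=9, new_sum=90+(9)=99
Option D: A[3] -7->27, delta=34, new_sum=90+(34)=124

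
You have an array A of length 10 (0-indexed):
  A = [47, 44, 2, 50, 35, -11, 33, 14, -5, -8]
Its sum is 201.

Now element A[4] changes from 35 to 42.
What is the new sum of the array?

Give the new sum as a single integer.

Old value at index 4: 35
New value at index 4: 42
Delta = 42 - 35 = 7
New sum = old_sum + delta = 201 + (7) = 208

Answer: 208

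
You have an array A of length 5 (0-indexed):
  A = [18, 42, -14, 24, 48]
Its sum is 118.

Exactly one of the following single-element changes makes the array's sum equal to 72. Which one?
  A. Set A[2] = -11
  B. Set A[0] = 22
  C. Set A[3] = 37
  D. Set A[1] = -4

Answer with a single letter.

Answer: D

Derivation:
Option A: A[2] -14->-11, delta=3, new_sum=118+(3)=121
Option B: A[0] 18->22, delta=4, new_sum=118+(4)=122
Option C: A[3] 24->37, delta=13, new_sum=118+(13)=131
Option D: A[1] 42->-4, delta=-46, new_sum=118+(-46)=72 <-- matches target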